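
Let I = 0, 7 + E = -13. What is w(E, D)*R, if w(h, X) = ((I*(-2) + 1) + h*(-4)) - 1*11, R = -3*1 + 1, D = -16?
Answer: -140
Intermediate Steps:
E = -20 (E = -7 - 13 = -20)
R = -2 (R = -3 + 1 = -2)
w(h, X) = -10 - 4*h (w(h, X) = ((0*(-2) + 1) + h*(-4)) - 1*11 = ((0 + 1) - 4*h) - 11 = (1 - 4*h) - 11 = -10 - 4*h)
w(E, D)*R = (-10 - 4*(-20))*(-2) = (-10 + 80)*(-2) = 70*(-2) = -140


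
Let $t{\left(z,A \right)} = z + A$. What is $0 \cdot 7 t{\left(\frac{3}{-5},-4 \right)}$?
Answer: $0$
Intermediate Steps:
$t{\left(z,A \right)} = A + z$
$0 \cdot 7 t{\left(\frac{3}{-5},-4 \right)} = 0 \cdot 7 \left(-4 + \frac{3}{-5}\right) = 0 \left(-4 + 3 \left(- \frac{1}{5}\right)\right) = 0 \left(-4 - \frac{3}{5}\right) = 0 \left(- \frac{23}{5}\right) = 0$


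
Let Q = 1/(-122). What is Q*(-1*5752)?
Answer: 2876/61 ≈ 47.148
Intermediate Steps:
Q = -1/122 ≈ -0.0081967
Q*(-1*5752) = -(-1)*5752/122 = -1/122*(-5752) = 2876/61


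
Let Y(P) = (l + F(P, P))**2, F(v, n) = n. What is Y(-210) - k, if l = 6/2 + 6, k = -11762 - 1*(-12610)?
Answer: 39553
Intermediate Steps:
k = 848 (k = -11762 + 12610 = 848)
l = 9 (l = 6*(1/2) + 6 = 3 + 6 = 9)
Y(P) = (9 + P)**2
Y(-210) - k = (9 - 210)**2 - 1*848 = (-201)**2 - 848 = 40401 - 848 = 39553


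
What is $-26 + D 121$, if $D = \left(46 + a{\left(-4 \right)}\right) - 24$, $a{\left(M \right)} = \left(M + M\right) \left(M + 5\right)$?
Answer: $1668$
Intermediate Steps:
$a{\left(M \right)} = 2 M \left(5 + M\right)$
$D = 14$ ($D = \left(46 + 2 \left(-4\right) \left(5 - 4\right)\right) - 24 = \left(46 + 2 \left(-4\right) 1\right) - 24 = \left(46 - 8\right) - 24 = 38 - 24 = 14$)
$-26 + D 121 = -26 + 14 \cdot 121 = -26 + 1694 = 1668$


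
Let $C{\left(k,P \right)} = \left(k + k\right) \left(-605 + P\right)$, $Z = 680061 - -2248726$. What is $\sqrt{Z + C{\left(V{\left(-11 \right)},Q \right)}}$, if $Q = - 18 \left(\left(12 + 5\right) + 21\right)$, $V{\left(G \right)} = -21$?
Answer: $5 \sqrt{119317} \approx 1727.1$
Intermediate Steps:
$Z = 2928787$ ($Z = 680061 + 2248726 = 2928787$)
$Q = -684$ ($Q = - 18 \left(17 + 21\right) = \left(-18\right) 38 = -684$)
$C{\left(k,P \right)} = 2 k \left(-605 + P\right)$
$\sqrt{Z + C{\left(V{\left(-11 \right)},Q \right)}} = \sqrt{2928787 + 2 \left(-21\right) \left(-605 - 684\right)} = \sqrt{2928787 + 2 \left(-21\right) \left(-1289\right)} = \sqrt{2928787 + 54138} = \sqrt{2982925} = 5 \sqrt{119317}$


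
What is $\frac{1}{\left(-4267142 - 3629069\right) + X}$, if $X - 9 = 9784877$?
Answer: $\frac{1}{1888675} \approx 5.2947 \cdot 10^{-7}$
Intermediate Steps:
$X = 9784886$ ($X = 9 + 9784877 = 9784886$)
$\frac{1}{\left(-4267142 - 3629069\right) + X} = \frac{1}{\left(-4267142 - 3629069\right) + 9784886} = \frac{1}{-7896211 + 9784886} = \frac{1}{1888675}$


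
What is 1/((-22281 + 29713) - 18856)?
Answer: -1/11424 ≈ -8.7535e-5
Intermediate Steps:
1/((-22281 + 29713) - 18856) = 1/(7432 - 18856) = 1/(-11424) = -1/11424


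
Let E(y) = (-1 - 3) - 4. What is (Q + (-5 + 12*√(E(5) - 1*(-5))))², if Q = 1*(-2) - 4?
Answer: (11 - 12*I*√3)² ≈ -311.0 - 457.26*I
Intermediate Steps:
Q = -6 (Q = -2 - 4 = -6)
E(y) = -8 (E(y) = -4 - 4 = -8)
(Q + (-5 + 12*√(E(5) - 1*(-5))))² = (-6 + (-5 + 12*√(-8 - 1*(-5))))² = (-6 + (-5 + 12*√(-8 + 5)))² = (-6 + (-5 + 12*√(-3)))² = (-6 + (-5 + 12*(I*√3)))² = (-6 + (-5 + 12*I*√3))² = (-11 + 12*I*√3)²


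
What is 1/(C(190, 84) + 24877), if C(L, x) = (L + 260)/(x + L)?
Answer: 137/3408374 ≈ 4.0195e-5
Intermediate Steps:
C(L, x) = (260 + L)/(L + x)
1/(C(190, 84) + 24877) = 1/((260 + 190)/(190 + 84) + 24877) = 1/(450/274 + 24877) = 1/((1/274)*450 + 24877) = 1/(225/137 + 24877) = 1/(3408374/137) = 137/3408374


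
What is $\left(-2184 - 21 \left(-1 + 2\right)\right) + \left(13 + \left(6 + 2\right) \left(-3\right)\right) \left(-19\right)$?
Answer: $-1996$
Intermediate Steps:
$\left(-2184 - 21 \left(-1 + 2\right)\right) + \left(13 + \left(6 + 2\right) \left(-3\right)\right) \left(-19\right) = \left(-2184 - 21\right) + \left(13 + 8 \left(-3\right)\right) \left(-19\right) = \left(-2184 - 21\right) + \left(13 - 24\right) \left(-19\right) = -2205 - -209 = -2205 + 209 = -1996$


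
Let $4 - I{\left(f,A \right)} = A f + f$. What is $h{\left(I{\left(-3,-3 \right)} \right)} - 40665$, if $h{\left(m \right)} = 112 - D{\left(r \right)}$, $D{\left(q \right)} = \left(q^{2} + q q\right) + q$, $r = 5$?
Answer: $-40608$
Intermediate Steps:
$I{\left(f,A \right)} = 4 - f - A f$ ($I{\left(f,A \right)} = 4 - \left(A f + f\right) = 4 - \left(f + A f\right) = 4 - f - A f$)
$D{\left(q \right)} = q + 2 q^{2}$ ($D{\left(q \right)} = \left(q^{2} + q^{2}\right) + q = 2 q^{2} + q = q + 2 q^{2}$)
$h{\left(m \right)} = 57$ ($h{\left(m \right)} = 112 - 5 \left(1 + 2 \cdot 5\right) = 112 - 5 \left(1 + 10\right) = 112 - 5 \cdot 11 = 112 - 55 = 57$)
$h{\left(I{\left(-3,-3 \right)} \right)} - 40665 = 57 - 40665 = -40608$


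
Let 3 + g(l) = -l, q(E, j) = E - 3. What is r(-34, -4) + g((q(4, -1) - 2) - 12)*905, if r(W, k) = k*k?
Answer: 9066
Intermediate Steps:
q(E, j) = -3 + E
r(W, k) = k²
g(l) = -3 - l
r(-34, -4) + g((q(4, -1) - 2) - 12)*905 = (-4)² + (-3 - (((-3 + 4) - 2) - 12))*905 = 16 + (-3 - ((1 - 2) - 12))*905 = 16 + (-3 - (-1 - 12))*905 = 16 + (-3 - 1*(-13))*905 = 16 + (-3 + 13)*905 = 16 + 10*905 = 16 + 9050 = 9066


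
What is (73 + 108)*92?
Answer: 16652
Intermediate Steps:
(73 + 108)*92 = 181*92 = 16652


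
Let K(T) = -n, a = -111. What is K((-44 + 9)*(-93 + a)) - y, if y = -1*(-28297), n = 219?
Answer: -28516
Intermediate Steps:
y = 28297
K(T) = -219 (K(T) = -1*219 = -219)
K((-44 + 9)*(-93 + a)) - y = -219 - 1*28297 = -219 - 28297 = -28516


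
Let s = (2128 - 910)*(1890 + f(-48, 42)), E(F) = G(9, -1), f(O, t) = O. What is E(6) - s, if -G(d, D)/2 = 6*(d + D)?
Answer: -2243652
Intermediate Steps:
G(d, D) = -12*D - 12*d (G(d, D) = -12*(d + D) = -12*(D + d) = -2*(6*D + 6*d) = -12*D - 12*d)
E(F) = -96 (E(F) = -12*(-1) - 12*9 = 12 - 108 = -96)
s = 2243556 (s = (2128 - 910)*(1890 - 48) = 1218*1842 = 2243556)
E(6) - s = -96 - 1*2243556 = -96 - 2243556 = -2243652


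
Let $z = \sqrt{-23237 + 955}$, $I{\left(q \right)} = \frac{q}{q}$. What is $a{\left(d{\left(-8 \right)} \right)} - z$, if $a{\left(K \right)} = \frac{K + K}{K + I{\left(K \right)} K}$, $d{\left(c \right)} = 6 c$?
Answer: $1 - i \sqrt{22282} \approx 1.0 - 149.27 i$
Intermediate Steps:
$I{\left(q \right)} = 1$
$a{\left(K \right)} = 1$ ($a{\left(K \right)} = \frac{K + K}{K + 1 K} = \frac{2 K}{K + K} = \frac{2 K}{2 K} = 2 K \frac{1}{2 K} = 1$)
$z = i \sqrt{22282}$ ($z = \sqrt{-22282} = i \sqrt{22282} \approx 149.27 i$)
$a{\left(d{\left(-8 \right)} \right)} - z = 1 - i \sqrt{22282}$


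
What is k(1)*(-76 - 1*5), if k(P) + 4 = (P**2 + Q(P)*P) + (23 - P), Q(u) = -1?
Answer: -1458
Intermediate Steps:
k(P) = 19 + P**2 - 2*P (k(P) = -4 + ((P**2 - P) + (23 - P)) = -4 + (23 + P**2 - 2*P) = 19 + P**2 - 2*P)
k(1)*(-76 - 1*5) = (19 + 1**2 - 2*1)*(-76 - 1*5) = (19 + 1 - 2)*(-76 - 5) = 18*(-81) = -1458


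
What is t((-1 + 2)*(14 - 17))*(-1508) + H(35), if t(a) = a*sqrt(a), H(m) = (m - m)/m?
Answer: 4524*I*sqrt(3) ≈ 7835.8*I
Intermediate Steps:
H(m) = 0 (H(m) = 0/m = 0)
t(a) = a**(3/2)
t((-1 + 2)*(14 - 17))*(-1508) + H(35) = ((-1 + 2)*(14 - 17))**(3/2)*(-1508) + 0 = (1*(-3))**(3/2)*(-1508) + 0 = (-3)**(3/2)*(-1508) + 0 = -3*I*sqrt(3)*(-1508) + 0 = 4524*I*sqrt(3) + 0 = 4524*I*sqrt(3)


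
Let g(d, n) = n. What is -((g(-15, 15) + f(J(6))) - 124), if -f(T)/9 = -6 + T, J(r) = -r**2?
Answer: -269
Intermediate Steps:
f(T) = 54 - 9*T (f(T) = -9*(-6 + T) = 54 - 9*T)
-((g(-15, 15) + f(J(6))) - 124) = -((15 + (54 - (-9)*6**2)) - 124) = -((15 + (54 - (-9)*36)) - 124) = -((15 + (54 - 9*(-36))) - 124) = -((15 + (54 + 324)) - 124) = -((15 + 378) - 124) = -(393 - 124) = -1*269 = -269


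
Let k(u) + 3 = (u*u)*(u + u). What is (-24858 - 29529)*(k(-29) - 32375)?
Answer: 4413831372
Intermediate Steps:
k(u) = -3 + 2*u³ (k(u) = -3 + (u*u)*(u + u) = -3 + u²*(2*u) = -3 + 2*u³)
(-24858 - 29529)*(k(-29) - 32375) = (-24858 - 29529)*((-3 + 2*(-29)³) - 32375) = -54387*((-3 + 2*(-24389)) - 32375) = -54387*((-3 - 48778) - 32375) = -54387*(-48781 - 32375) = -54387*(-81156) = 4413831372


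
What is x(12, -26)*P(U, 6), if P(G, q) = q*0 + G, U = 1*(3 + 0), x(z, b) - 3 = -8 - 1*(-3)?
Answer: -6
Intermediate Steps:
x(z, b) = -2 (x(z, b) = 3 + (-8 - 1*(-3)) = 3 + (-8 + 3) = 3 - 5 = -2)
U = 3 (U = 1*3 = 3)
P(G, q) = G (P(G, q) = 0 + G = G)
x(12, -26)*P(U, 6) = -2*3 = -6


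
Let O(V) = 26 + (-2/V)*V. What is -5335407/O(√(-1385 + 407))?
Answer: -1778469/8 ≈ -2.2231e+5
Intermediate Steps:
O(V) = 24 (O(V) = 26 - 2 = 24)
-5335407/O(√(-1385 + 407)) = -5335407/24 = -5335407*1/24 = -1778469/8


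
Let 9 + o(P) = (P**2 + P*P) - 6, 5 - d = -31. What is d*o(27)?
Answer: 51948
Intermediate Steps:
d = 36 (d = 5 - 1*(-31) = 5 + 31 = 36)
o(P) = -15 + 2*P**2 (o(P) = -9 + ((P**2 + P*P) - 6) = -9 + ((P**2 + P**2) - 6) = -9 + (2*P**2 - 6) = -9 + (-6 + 2*P**2) = -15 + 2*P**2)
d*o(27) = 36*(-15 + 2*27**2) = 36*(-15 + 2*729) = 36*(-15 + 1458) = 36*1443 = 51948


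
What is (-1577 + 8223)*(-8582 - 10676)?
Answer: -127988668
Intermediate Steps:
(-1577 + 8223)*(-8582 - 10676) = 6646*(-19258) = -127988668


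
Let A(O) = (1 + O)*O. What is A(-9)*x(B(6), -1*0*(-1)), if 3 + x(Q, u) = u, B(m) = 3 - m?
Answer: -216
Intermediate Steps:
A(O) = O*(1 + O)
x(Q, u) = -3 + u
A(-9)*x(B(6), -1*0*(-1)) = (-9*(1 - 9))*(-3 - 1*0*(-1)) = (-9*(-8))*(-3 + 0*(-1)) = 72*(-3 + 0) = 72*(-3) = -216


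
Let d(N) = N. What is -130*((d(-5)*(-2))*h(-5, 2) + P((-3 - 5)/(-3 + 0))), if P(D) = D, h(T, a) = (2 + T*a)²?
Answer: -250640/3 ≈ -83547.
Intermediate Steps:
-130*((d(-5)*(-2))*h(-5, 2) + P((-3 - 5)/(-3 + 0))) = -130*((-5*(-2))*(2 - 5*2)² + (-3 - 5)/(-3 + 0)) = -130*(10*(2 - 10)² - 8/(-3)) = -130*(10*(-8)² - 8*(-⅓)) = -130*(10*64 + 8/3) = -130*(640 + 8/3) = -130*1928/3 = -250640/3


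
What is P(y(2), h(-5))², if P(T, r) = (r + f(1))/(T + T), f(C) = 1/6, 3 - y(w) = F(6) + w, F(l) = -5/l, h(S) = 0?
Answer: 1/484 ≈ 0.0020661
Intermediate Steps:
y(w) = 23/6 - w (y(w) = 3 - (-5/6 + w) = 3 - (-5*⅙ + w) = 3 - (-⅚ + w) = 3 + (⅚ - w) = 23/6 - w)
f(C) = ⅙
P(T, r) = (⅙ + r)/(2*T) (P(T, r) = (r + ⅙)/(T + T) = (⅙ + r)/((2*T)) = (⅙ + r)*(1/(2*T)) = (⅙ + r)/(2*T))
P(y(2), h(-5))² = ((1 + 6*0)/(12*(23/6 - 1*2)))² = ((1 + 0)/(12*(23/6 - 2)))² = ((1/12)*1/(11/6))² = ((1/12)*(6/11)*1)² = (1/22)² = 1/484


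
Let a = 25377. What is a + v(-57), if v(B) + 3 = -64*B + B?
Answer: 28965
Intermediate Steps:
v(B) = -3 - 63*B (v(B) = -3 + (-64*B + B) = -3 - 63*B)
a + v(-57) = 25377 + (-3 - 63*(-57)) = 25377 + (-3 + 3591) = 25377 + 3588 = 28965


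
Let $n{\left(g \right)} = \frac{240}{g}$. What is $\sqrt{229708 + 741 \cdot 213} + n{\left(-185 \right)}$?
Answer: $- \frac{48}{37} + 7 \sqrt{7909} \approx 621.23$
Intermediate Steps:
$\sqrt{229708 + 741 \cdot 213} + n{\left(-185 \right)} = \sqrt{229708 + 741 \cdot 213} + \frac{240}{-185} = \sqrt{229708 + 157833} + 240 \left(- \frac{1}{185}\right) = \sqrt{387541} - \frac{48}{37} = 7 \sqrt{7909} - \frac{48}{37} = - \frac{48}{37} + 7 \sqrt{7909}$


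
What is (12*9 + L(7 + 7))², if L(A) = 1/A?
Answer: 2289169/196 ≈ 11679.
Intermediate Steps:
(12*9 + L(7 + 7))² = (12*9 + 1/(7 + 7))² = (108 + 1/14)² = (1513/14)² = 2289169/196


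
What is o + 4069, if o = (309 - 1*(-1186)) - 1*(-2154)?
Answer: 7718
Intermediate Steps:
o = 3649 (o = (309 + 1186) + 2154 = 1495 + 2154 = 3649)
o + 4069 = 3649 + 4069 = 7718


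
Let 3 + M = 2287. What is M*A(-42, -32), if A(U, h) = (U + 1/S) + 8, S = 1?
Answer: -75372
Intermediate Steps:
M = 2284 (M = -3 + 2287 = 2284)
A(U, h) = 9 + U (A(U, h) = (U + 1/1) + 8 = (U + 1) + 8 = (1 + U) + 8 = 9 + U)
M*A(-42, -32) = 2284*(9 - 42) = 2284*(-33) = -75372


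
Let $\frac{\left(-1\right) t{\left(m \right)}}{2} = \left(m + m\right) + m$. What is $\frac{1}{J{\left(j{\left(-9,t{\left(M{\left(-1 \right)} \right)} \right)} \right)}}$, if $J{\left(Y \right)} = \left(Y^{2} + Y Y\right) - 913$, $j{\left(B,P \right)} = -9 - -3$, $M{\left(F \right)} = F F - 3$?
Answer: $- \frac{1}{841} \approx -0.0011891$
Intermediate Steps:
$M{\left(F \right)} = -3 + F^{2}$ ($M{\left(F \right)} = F^{2} - 3 = -3 + F^{2}$)
$t{\left(m \right)} = - 6 m$ ($t{\left(m \right)} = - 2 \left(\left(m + m\right) + m\right) = - 2 \left(2 m + m\right) = - 2 \cdot 3 m = - 6 m$)
$j{\left(B,P \right)} = -6$ ($j{\left(B,P \right)} = -9 + 3 = -6$)
$J{\left(Y \right)} = -913 + 2 Y^{2}$ ($J{\left(Y \right)} = \left(Y^{2} + Y^{2}\right) - 913 = 2 Y^{2} - 913 = -913 + 2 Y^{2}$)
$\frac{1}{J{\left(j{\left(-9,t{\left(M{\left(-1 \right)} \right)} \right)} \right)}} = \frac{1}{-913 + 2 \left(-6\right)^{2}} = \frac{1}{-913 + 2 \cdot 36} = \frac{1}{-913 + 72} = \frac{1}{-841} = - \frac{1}{841}$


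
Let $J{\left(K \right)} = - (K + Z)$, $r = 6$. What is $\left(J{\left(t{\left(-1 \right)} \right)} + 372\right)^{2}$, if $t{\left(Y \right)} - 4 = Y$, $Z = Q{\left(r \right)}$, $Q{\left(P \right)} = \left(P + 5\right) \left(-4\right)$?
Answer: $170569$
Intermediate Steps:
$Q{\left(P \right)} = -20 - 4 P$ ($Q{\left(P \right)} = \left(5 + P\right) \left(-4\right) = -20 - 4 P$)
$Z = -44$ ($Z = -20 - 24 = -44$)
$t{\left(Y \right)} = 4 + Y$
$J{\left(K \right)} = 44 - K$ ($J{\left(K \right)} = - (K - 44) = - (-44 + K) = 44 - K$)
$\left(J{\left(t{\left(-1 \right)} \right)} + 372\right)^{2} = \left(\left(44 - \left(4 - 1\right)\right) + 372\right)^{2} = \left(\left(44 - 3\right) + 372\right)^{2} = \left(41 + 372\right)^{2} = 413^{2} = 170569$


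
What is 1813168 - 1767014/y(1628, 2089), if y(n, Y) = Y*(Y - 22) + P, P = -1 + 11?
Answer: 7829208701450/4317973 ≈ 1.8132e+6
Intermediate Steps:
P = 10
y(n, Y) = 10 + Y*(-22 + Y) (y(n, Y) = Y*(Y - 22) + 10 = Y*(-22 + Y) + 10 = 10 + Y*(-22 + Y))
1813168 - 1767014/y(1628, 2089) = 1813168 - 1767014/(10 + 2089² - 22*2089) = 1813168 - 1767014/(10 + 4363921 - 45958) = 1813168 - 1767014/4317973 = 7829208701450/4317973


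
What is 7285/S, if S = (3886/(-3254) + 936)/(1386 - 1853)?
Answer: -5535208565/1520929 ≈ -3639.4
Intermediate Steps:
S = -1520929/759809 (S = (3886*(-1/3254) + 936)/(-467) = (-1943/1627 + 936)*(-1/467) = (1520929/1627)*(-1/467) = -1520929/759809 ≈ -2.0017)
7285/S = 7285/(-1520929/759809) = 7285*(-759809/1520929) = -5535208565/1520929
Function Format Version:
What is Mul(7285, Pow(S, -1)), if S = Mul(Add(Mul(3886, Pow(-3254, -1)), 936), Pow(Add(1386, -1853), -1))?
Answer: Rational(-5535208565, 1520929) ≈ -3639.4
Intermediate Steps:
S = Rational(-1520929, 759809) (S = Mul(Add(Mul(3886, Rational(-1, 3254)), 936), Pow(-467, -1)) = Mul(Add(Rational(-1943, 1627), 936), Rational(-1, 467)) = Mul(Rational(1520929, 1627), Rational(-1, 467)) = Rational(-1520929, 759809) ≈ -2.0017)
Mul(7285, Pow(S, -1)) = Mul(7285, Pow(Rational(-1520929, 759809), -1)) = Mul(7285, Rational(-759809, 1520929)) = Rational(-5535208565, 1520929)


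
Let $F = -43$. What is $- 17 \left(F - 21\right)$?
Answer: $1088$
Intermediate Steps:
$- 17 \left(F - 21\right) = - 17 \left(-43 - 21\right) = \left(-17\right) \left(-64\right) = 1088$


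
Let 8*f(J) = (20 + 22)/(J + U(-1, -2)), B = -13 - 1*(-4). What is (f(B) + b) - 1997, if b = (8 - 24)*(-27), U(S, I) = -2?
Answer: -68881/44 ≈ -1565.5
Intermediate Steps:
B = -9 (B = -13 + 4 = -9)
f(J) = 21/(4*(-2 + J)) (f(J) = ((20 + 22)/(J - 2))/8 = (42/(-2 + J))/8 = 21/(4*(-2 + J)))
b = 432 (b = -16*(-27) = 432)
(f(B) + b) - 1997 = (21/(4*(-2 - 9)) + 432) - 1997 = ((21/4)/(-11) + 432) - 1997 = ((21/4)*(-1/11) + 432) - 1997 = (-21/44 + 432) - 1997 = 18987/44 - 1997 = -68881/44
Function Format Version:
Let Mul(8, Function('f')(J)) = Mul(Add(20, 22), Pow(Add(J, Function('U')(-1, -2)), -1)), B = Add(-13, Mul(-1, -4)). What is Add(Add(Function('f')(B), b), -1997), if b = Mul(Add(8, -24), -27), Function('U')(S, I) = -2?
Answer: Rational(-68881, 44) ≈ -1565.5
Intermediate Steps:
B = -9 (B = Add(-13, 4) = -9)
Function('f')(J) = Mul(Rational(21, 4), Pow(Add(-2, J), -1)) (Function('f')(J) = Mul(Rational(1, 8), Mul(Add(20, 22), Pow(Add(J, -2), -1))) = Mul(Rational(1, 8), Mul(42, Pow(Add(-2, J), -1))) = Mul(Rational(21, 4), Pow(Add(-2, J), -1)))
b = 432 (b = Mul(-16, -27) = 432)
Add(Add(Function('f')(B), b), -1997) = Add(Add(Mul(Rational(21, 4), Pow(Add(-2, -9), -1)), 432), -1997) = Add(Add(Mul(Rational(21, 4), Pow(-11, -1)), 432), -1997) = Add(Add(Mul(Rational(21, 4), Rational(-1, 11)), 432), -1997) = Add(Add(Rational(-21, 44), 432), -1997) = Add(Rational(18987, 44), -1997) = Rational(-68881, 44)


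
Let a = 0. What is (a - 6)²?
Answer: 36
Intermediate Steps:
(a - 6)² = (0 - 6)² = (-6)² = 36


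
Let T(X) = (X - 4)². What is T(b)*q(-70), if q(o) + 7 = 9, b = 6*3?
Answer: 392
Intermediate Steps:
b = 18
T(X) = (-4 + X)²
q(o) = 2 (q(o) = -7 + 9 = 2)
T(b)*q(-70) = (-4 + 18)²*2 = 14²*2 = 196*2 = 392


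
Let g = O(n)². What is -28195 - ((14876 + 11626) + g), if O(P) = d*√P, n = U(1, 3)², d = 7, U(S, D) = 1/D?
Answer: -492322/9 ≈ -54702.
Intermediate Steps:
n = ⅑ (n = (1/3)² = (⅓)² = ⅑ ≈ 0.11111)
O(P) = 7*√P
g = 49/9 (g = (7*√(⅑))² = (7*(⅓))² = (7/3)² = 49/9 ≈ 5.4444)
-28195 - ((14876 + 11626) + g) = -28195 - ((14876 + 11626) + 49/9) = -28195 - (26502 + 49/9) = -28195 - 1*238567/9 = -28195 - 238567/9 = -492322/9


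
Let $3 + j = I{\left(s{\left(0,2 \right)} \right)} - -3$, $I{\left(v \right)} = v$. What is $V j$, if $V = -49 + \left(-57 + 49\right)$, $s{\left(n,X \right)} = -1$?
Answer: $57$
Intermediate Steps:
$V = -57$ ($V = -49 - 8 = -57$)
$j = -1$ ($j = -3 - -2 = -3 + \left(-1 + 3\right) = -3 + 2 = -1$)
$V j = \left(-57\right) \left(-1\right) = 57$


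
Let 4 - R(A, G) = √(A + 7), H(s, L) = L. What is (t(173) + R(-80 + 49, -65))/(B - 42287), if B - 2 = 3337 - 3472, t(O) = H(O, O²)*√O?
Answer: -1/10605 - 29929*√173/42420 + I*√6/21210 ≈ -9.28 + 0.00011549*I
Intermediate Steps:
R(A, G) = 4 - √(7 + A) (R(A, G) = 4 - √(A + 7) = 4 - √(7 + A))
t(O) = O^(5/2) (t(O) = O²*√O = O^(5/2))
B = -133 (B = 2 + (3337 - 3472) = 2 - 135 = -133)
(t(173) + R(-80 + 49, -65))/(B - 42287) = (173^(5/2) + (4 - √(7 + (-80 + 49))))/(-133 - 42287) = (29929*√173 + (4 - √(7 - 31)))/(-42420) = (29929*√173 + (4 - √(-24)))*(-1/42420) = (29929*√173 + (4 - 2*I*√6))*(-1/42420) = (4 + 29929*√173 - 2*I*√6)*(-1/42420) = -1/10605 - 29929*√173/42420 + I*√6/21210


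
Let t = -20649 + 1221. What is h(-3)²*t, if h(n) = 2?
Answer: -77712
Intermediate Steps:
t = -19428
h(-3)²*t = 2²*(-19428) = 4*(-19428) = -77712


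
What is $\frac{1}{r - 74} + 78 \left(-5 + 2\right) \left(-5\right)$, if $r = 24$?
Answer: $\frac{58499}{50} \approx 1170.0$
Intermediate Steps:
$\frac{1}{r - 74} + 78 \left(-5 + 2\right) \left(-5\right) = \frac{1}{24 - 74} + 78 \left(-5 + 2\right) \left(-5\right) = \frac{1}{-50} + 78 \left(\left(-3\right) \left(-5\right)\right) = - \frac{1}{50} + 78 \cdot 15 = - \frac{1}{50} + 1170 = \frac{58499}{50}$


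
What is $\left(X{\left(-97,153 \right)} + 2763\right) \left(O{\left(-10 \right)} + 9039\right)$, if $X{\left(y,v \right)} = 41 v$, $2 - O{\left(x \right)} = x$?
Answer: $81784836$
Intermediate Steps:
$O{\left(x \right)} = 2 - x$
$\left(X{\left(-97,153 \right)} + 2763\right) \left(O{\left(-10 \right)} + 9039\right) = \left(41 \cdot 153 + 2763\right) \left(\left(2 - -10\right) + 9039\right) = \left(6273 + 2763\right) \left(\left(2 + 10\right) + 9039\right) = 9036 \left(12 + 9039\right) = 9036 \cdot 9051 = 81784836$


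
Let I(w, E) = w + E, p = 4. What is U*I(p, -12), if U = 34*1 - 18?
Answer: -128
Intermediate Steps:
I(w, E) = E + w
U = 16 (U = 34 - 18 = 16)
U*I(p, -12) = 16*(-12 + 4) = 16*(-8) = -128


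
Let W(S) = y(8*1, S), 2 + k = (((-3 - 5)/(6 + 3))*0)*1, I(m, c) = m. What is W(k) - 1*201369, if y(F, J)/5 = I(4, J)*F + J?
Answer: -201219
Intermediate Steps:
y(F, J) = 5*J + 20*F (y(F, J) = 5*(4*F + J) = 5*(J + 4*F) = 5*J + 20*F)
k = -2 (k = -2 + (((-3 - 5)/(6 + 3))*0)*1 = -2 + (-8/9*0)*1 = -2 + (-8*⅑*0)*1 = -2 - 8/9*0*1 = -2 + 0*1 = -2 + 0 = -2)
W(S) = 160 + 5*S (W(S) = 5*S + 20*(8*1) = 5*S + 20*8 = 5*S + 160 = 160 + 5*S)
W(k) - 1*201369 = (160 + 5*(-2)) - 1*201369 = (160 - 10) - 201369 = 150 - 201369 = -201219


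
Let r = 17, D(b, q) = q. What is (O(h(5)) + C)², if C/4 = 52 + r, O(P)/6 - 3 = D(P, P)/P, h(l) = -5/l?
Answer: 90000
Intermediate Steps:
O(P) = 24 (O(P) = 18 + 6*(P/P) = 18 + 6*1 = 18 + 6 = 24)
C = 276 (C = 4*(52 + 17) = 4*69 = 276)
(O(h(5)) + C)² = (24 + 276)² = 300² = 90000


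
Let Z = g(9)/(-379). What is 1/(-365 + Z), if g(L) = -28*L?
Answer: -379/138083 ≈ -0.0027447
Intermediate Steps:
Z = 252/379 (Z = -28*9/(-379) = -252*(-1/379) = 252/379 ≈ 0.66491)
1/(-365 + Z) = 1/(-365 + 252/379) = 1/(-138083/379) = -379/138083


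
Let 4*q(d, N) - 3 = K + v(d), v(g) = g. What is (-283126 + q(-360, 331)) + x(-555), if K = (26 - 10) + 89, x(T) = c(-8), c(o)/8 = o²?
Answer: -282677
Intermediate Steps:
c(o) = 8*o²
x(T) = 512 (x(T) = 8*(-8)² = 8*64 = 512)
K = 105 (K = 16 + 89 = 105)
q(d, N) = 27 + d/4 (q(d, N) = ¾ + (105 + d)/4 = ¾ + (105/4 + d/4) = 27 + d/4)
(-283126 + q(-360, 331)) + x(-555) = (-283126 + (27 + (¼)*(-360))) + 512 = (-283126 + (27 - 90)) + 512 = (-283126 - 63) + 512 = -283189 + 512 = -282677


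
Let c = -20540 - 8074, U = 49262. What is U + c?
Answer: 20648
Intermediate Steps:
c = -28614
U + c = 49262 - 28614 = 20648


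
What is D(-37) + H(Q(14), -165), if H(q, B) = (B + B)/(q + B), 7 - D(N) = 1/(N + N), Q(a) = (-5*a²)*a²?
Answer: 19959915/2845226 ≈ 7.0152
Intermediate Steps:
Q(a) = -5*a⁴
D(N) = 7 - 1/(2*N) (D(N) = 7 - 1/(N + N) = 7 - 1/(2*N))
H(q, B) = 2*B/(B + q) (H(q, B) = (2*B)/(B + q) = 2*B/(B + q))
D(-37) + H(Q(14), -165) = (7 - ½/(-37)) + 2*(-165)/(-165 - 5*14⁴) = (7 - ½*(-1/37)) + 2*(-165)/(-165 - 5*38416) = (7 + 1/74) + 2*(-165)/(-165 - 192080) = 519/74 + 2*(-165)/(-192245) = 519/74 + 2*(-165)*(-1/192245) = 519/74 + 66/38449 = 19959915/2845226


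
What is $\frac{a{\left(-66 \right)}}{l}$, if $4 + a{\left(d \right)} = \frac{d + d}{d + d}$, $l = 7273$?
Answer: $- \frac{3}{7273} \approx -0.00041248$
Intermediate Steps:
$a{\left(d \right)} = -3$ ($a{\left(d \right)} = -4 + \frac{d + d}{d + d} = -4 + \frac{2 d}{2 d} = -4 + 2 d \frac{1}{2 d} = -4 + 1 = -3$)
$\frac{a{\left(-66 \right)}}{l} = - \frac{3}{7273}$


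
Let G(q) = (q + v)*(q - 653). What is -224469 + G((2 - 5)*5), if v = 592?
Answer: -609905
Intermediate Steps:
G(q) = (-653 + q)*(592 + q) (G(q) = (q + 592)*(q - 653) = (592 + q)*(-653 + q) = (-653 + q)*(592 + q))
-224469 + G((2 - 5)*5) = -224469 + (-386576 + ((2 - 5)*5)**2 - 61*(2 - 5)*5) = -224469 + (-386576 + (-3*5)**2 - (-183)*5) = -224469 + (-386576 + (-15)**2 - 61*(-15)) = -224469 + (-386576 + 225 + 915) = -224469 - 385436 = -609905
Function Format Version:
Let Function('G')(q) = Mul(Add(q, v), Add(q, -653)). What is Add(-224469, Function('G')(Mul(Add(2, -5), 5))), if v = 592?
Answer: -609905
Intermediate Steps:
Function('G')(q) = Mul(Add(-653, q), Add(592, q)) (Function('G')(q) = Mul(Add(q, 592), Add(q, -653)) = Mul(Add(592, q), Add(-653, q)) = Mul(Add(-653, q), Add(592, q)))
Add(-224469, Function('G')(Mul(Add(2, -5), 5))) = Add(-224469, Add(-386576, Pow(Mul(Add(2, -5), 5), 2), Mul(-61, Mul(Add(2, -5), 5)))) = Add(-224469, Add(-386576, Pow(Mul(-3, 5), 2), Mul(-61, Mul(-3, 5)))) = Add(-224469, Add(-386576, Pow(-15, 2), Mul(-61, -15))) = Add(-224469, Add(-386576, 225, 915)) = Add(-224469, -385436) = -609905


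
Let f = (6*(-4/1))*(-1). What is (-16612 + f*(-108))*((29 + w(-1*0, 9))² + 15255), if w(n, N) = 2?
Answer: -311412064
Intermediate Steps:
f = 24 (f = (6*(-4*1))*(-1) = (6*(-4))*(-1) = -24*(-1) = 24)
(-16612 + f*(-108))*((29 + w(-1*0, 9))² + 15255) = (-16612 + 24*(-108))*((29 + 2)² + 15255) = (-16612 - 2592)*(31² + 15255) = -19204*(961 + 15255) = -19204*16216 = -311412064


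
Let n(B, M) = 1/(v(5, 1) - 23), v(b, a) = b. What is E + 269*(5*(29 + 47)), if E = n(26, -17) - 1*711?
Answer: 1827161/18 ≈ 1.0151e+5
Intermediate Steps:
n(B, M) = -1/18 (n(B, M) = 1/(5 - 23) = 1/(-18) = -1/18)
E = -12799/18 (E = -1/18 - 1*711 = -1/18 - 711 = -12799/18 ≈ -711.06)
E + 269*(5*(29 + 47)) = -12799/18 + 269*(5*(29 + 47)) = -12799/18 + 269*(5*76) = -12799/18 + 269*380 = -12799/18 + 102220 = 1827161/18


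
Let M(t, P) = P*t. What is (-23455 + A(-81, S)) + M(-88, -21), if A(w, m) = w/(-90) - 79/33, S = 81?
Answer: -7130803/330 ≈ -21609.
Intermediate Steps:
A(w, m) = -79/33 - w/90 (A(w, m) = w*(-1/90) - 79*1/33 = -w/90 - 79/33 = -79/33 - w/90)
(-23455 + A(-81, S)) + M(-88, -21) = (-23455 + (-79/33 - 1/90*(-81))) - 21*(-88) = (-23455 + (-79/33 + 9/10)) + 1848 = (-23455 - 493/330) + 1848 = -7740643/330 + 1848 = -7130803/330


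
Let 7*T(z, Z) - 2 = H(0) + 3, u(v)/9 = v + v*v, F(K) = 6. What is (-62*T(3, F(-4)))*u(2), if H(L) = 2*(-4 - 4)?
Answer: 36828/7 ≈ 5261.1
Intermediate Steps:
H(L) = -16 (H(L) = 2*(-8) = -16)
u(v) = 9*v + 9*v² (u(v) = 9*(v + v*v) = 9*(v + v²) = 9*v + 9*v²)
T(z, Z) = -11/7 (T(z, Z) = 2/7 + (-16 + 3)/7 = 2/7 + (⅐)*(-13) = 2/7 - 13/7 = -11/7)
(-62*T(3, F(-4)))*u(2) = (-62*(-11/7))*(9*2*(1 + 2)) = 682*(9*2*3)/7 = (682/7)*54 = 36828/7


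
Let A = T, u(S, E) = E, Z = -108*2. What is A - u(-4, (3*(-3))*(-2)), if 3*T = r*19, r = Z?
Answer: -1386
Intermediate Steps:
Z = -216
r = -216
T = -1368 (T = (-216*19)/3 = (1/3)*(-4104) = -1368)
A = -1368
A - u(-4, (3*(-3))*(-2)) = -1368 - 3*(-3)*(-2) = -1368 - (-9)*(-2) = -1368 - 1*18 = -1368 - 18 = -1386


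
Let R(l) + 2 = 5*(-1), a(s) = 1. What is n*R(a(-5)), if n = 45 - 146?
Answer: 707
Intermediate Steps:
n = -101
R(l) = -7 (R(l) = -2 + 5*(-1) = -2 - 5 = -7)
n*R(a(-5)) = -101*(-7) = 707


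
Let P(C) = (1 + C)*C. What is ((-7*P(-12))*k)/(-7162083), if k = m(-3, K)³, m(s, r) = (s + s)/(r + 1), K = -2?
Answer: 22176/795787 ≈ 0.027867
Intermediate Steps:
P(C) = C*(1 + C)
m(s, r) = 2*s/(1 + r) (m(s, r) = (2*s)/(1 + r) = 2*s/(1 + r))
k = 216 (k = (2*(-3)/(1 - 2))³ = (2*(-3)/(-1))³ = (2*(-3)*(-1))³ = 6³ = 216)
((-7*P(-12))*k)/(-7162083) = (-(-84)*(1 - 12)*216)/(-7162083) = (-(-84)*(-11)*216)*(-1/7162083) = (-7*132*216)*(-1/7162083) = -924*216*(-1/7162083) = -199584*(-1/7162083) = 22176/795787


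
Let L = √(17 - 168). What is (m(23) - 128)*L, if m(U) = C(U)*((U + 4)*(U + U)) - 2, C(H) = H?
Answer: 28436*I*√151 ≈ 3.4943e+5*I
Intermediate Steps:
L = I*√151 (L = √(-151) = I*√151 ≈ 12.288*I)
m(U) = -2 + 2*U²*(4 + U) (m(U) = U*((U + 4)*(U + U)) - 2 = U*((4 + U)*(2*U)) - 2 = U*(2*U*(4 + U)) - 2 = 2*U²*(4 + U) - 2 = -2 + 2*U²*(4 + U))
(m(23) - 128)*L = ((-2 + 2*23³ + 8*23²) - 128)*(I*√151) = ((-2 + 2*12167 + 8*529) - 128)*(I*√151) = ((-2 + 24334 + 4232) - 128)*(I*√151) = (28564 - 128)*(I*√151) = 28436*(I*√151) = 28436*I*√151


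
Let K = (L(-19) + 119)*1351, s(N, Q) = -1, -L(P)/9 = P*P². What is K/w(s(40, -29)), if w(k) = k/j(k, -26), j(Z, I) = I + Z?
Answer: 2256102450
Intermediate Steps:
L(P) = -9*P³ (L(P) = -9*P*P² = -9*P³)
w(k) = k/(-26 + k)
K = 83559350 (K = (-9*(-19)³ + 119)*1351 = (-9*(-6859) + 119)*1351 = (61731 + 119)*1351 = 61850*1351 = 83559350)
K/w(s(40, -29)) = 83559350/((-1/(-26 - 1))) = 83559350/((-1/(-27))) = 83559350/((-1*(-1/27))) = 83559350/(1/27) = 83559350*27 = 2256102450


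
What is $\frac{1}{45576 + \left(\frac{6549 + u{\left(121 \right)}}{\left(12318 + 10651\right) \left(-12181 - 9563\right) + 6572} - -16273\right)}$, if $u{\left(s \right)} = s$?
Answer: $\frac{249715682}{15444665212683} \approx 1.6168 \cdot 10^{-5}$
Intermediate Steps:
$\frac{1}{45576 + \left(\frac{6549 + u{\left(121 \right)}}{\left(12318 + 10651\right) \left(-12181 - 9563\right) + 6572} - -16273\right)} = \frac{1}{45576 + \left(\frac{6549 + 121}{\left(12318 + 10651\right) \left(-12181 - 9563\right) + 6572} - -16273\right)} = \frac{1}{45576 + \left(\frac{6670}{22969 \left(-21744\right) + 6572} + 16273\right)} = \frac{1}{45576 + \left(\frac{6670}{-499437936 + 6572} + 16273\right)} = \frac{1}{45576 + \left(\frac{6670}{-499431364} + 16273\right)} = \frac{1}{45576 + \left(6670 \left(- \frac{1}{499431364}\right) + 16273\right)} = \frac{1}{45576 + \left(- \frac{3335}{249715682} + 16273\right)} = \frac{1}{45576 + \frac{4063623289851}{249715682}} = \frac{1}{\frac{15444665212683}{249715682}} = \frac{249715682}{15444665212683}$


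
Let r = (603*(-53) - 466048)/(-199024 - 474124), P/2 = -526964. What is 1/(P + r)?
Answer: -673148/709449027337 ≈ -9.4883e-7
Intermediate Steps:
P = -1053928 (P = 2*(-526964) = -1053928)
r = 498007/673148 (r = (-31959 - 466048)/(-673148) = -498007*(-1/673148) = 498007/673148 ≈ 0.73982)
1/(P + r) = 1/(-1053928 + 498007/673148) = 1/(-709449027337/673148) = -673148/709449027337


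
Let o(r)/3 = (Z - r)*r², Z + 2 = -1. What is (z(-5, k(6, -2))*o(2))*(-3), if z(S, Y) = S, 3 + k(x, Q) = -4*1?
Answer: -900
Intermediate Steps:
Z = -3 (Z = -2 - 1 = -3)
k(x, Q) = -7 (k(x, Q) = -3 - 4*1 = -3 - 4 = -7)
o(r) = 3*r²*(-3 - r) (o(r) = 3*((-3 - r)*r²) = 3*(r²*(-3 - r)) = 3*r²*(-3 - r))
(z(-5, k(6, -2))*o(2))*(-3) = -15*2²*(-3 - 1*2)*(-3) = -15*4*(-3 - 2)*(-3) = -15*4*(-5)*(-3) = -5*(-60)*(-3) = 300*(-3) = -900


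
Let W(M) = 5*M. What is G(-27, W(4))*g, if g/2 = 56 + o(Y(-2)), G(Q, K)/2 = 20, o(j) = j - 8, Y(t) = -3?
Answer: 3600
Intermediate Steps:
o(j) = -8 + j
G(Q, K) = 40 (G(Q, K) = 2*20 = 40)
g = 90 (g = 2*(56 + (-8 - 3)) = 2*(56 - 11) = 2*45 = 90)
G(-27, W(4))*g = 40*90 = 3600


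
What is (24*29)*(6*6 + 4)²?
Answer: 1113600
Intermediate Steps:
(24*29)*(6*6 + 4)² = 696*(36 + 4)² = 696*40² = 696*1600 = 1113600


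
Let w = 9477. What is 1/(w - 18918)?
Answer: -1/9441 ≈ -0.00010592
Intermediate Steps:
1/(w - 18918) = 1/(9477 - 18918) = 1/(-9441) = -1/9441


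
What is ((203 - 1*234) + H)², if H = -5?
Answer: 1296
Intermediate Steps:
((203 - 1*234) + H)² = ((203 - 1*234) - 5)² = ((203 - 234) - 5)² = (-31 - 5)² = (-36)² = 1296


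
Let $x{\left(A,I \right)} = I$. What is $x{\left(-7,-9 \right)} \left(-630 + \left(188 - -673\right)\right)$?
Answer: $-2079$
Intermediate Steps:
$x{\left(-7,-9 \right)} \left(-630 + \left(188 - -673\right)\right) = - 9 \left(-630 + \left(188 - -673\right)\right) = - 9 \left(-630 + \left(188 + 673\right)\right) = - 9 \left(-630 + 861\right) = \left(-9\right) 231 = -2079$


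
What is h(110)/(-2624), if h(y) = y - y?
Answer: 0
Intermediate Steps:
h(y) = 0
h(110)/(-2624) = 0/(-2624) = 0*(-1/2624) = 0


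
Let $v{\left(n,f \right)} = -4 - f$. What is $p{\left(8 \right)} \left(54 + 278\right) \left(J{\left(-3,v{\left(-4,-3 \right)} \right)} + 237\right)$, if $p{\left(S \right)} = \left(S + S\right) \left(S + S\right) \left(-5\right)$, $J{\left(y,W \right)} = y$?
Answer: $-99440640$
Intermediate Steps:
$p{\left(S \right)} = - 20 S^{2}$ ($p{\left(S \right)} = 2 S 2 S \left(-5\right) = 4 S^{2} \left(-5\right) = - 20 S^{2}$)
$p{\left(8 \right)} \left(54 + 278\right) \left(J{\left(-3,v{\left(-4,-3 \right)} \right)} + 237\right) = - 20 \cdot 8^{2} \left(54 + 278\right) \left(-3 + 237\right) = \left(-20\right) 64 \cdot 332 \cdot 234 = \left(-1280\right) 77688 = -99440640$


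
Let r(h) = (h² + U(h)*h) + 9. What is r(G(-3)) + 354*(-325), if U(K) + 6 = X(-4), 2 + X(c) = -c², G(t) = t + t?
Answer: -114861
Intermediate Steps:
G(t) = 2*t
X(c) = -2 - c²
U(K) = -24 (U(K) = -6 + (-2 - 1*(-4)²) = -6 + (-2 - 1*16) = -6 + (-2 - 16) = -6 - 18 = -24)
r(h) = 9 + h² - 24*h (r(h) = (h² - 24*h) + 9 = 9 + h² - 24*h)
r(G(-3)) + 354*(-325) = (9 + (2*(-3))² - 48*(-3)) + 354*(-325) = (9 + (-6)² - 24*(-6)) - 115050 = (9 + 36 + 144) - 115050 = 189 - 115050 = -114861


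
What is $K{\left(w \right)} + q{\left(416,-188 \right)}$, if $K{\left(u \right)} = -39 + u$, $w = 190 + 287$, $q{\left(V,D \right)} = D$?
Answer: $250$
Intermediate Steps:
$w = 477$
$K{\left(w \right)} + q{\left(416,-188 \right)} = \left(-39 + 477\right) - 188 = 438 - 188 = 250$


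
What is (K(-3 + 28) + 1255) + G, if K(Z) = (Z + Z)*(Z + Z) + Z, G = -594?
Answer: 3186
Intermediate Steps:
K(Z) = Z + 4*Z² (K(Z) = (2*Z)*(2*Z) + Z = 4*Z² + Z = Z + 4*Z²)
(K(-3 + 28) + 1255) + G = ((-3 + 28)*(1 + 4*(-3 + 28)) + 1255) - 594 = (25*(1 + 4*25) + 1255) - 594 = (25*(1 + 100) + 1255) - 594 = (25*101 + 1255) - 594 = (2525 + 1255) - 594 = 3780 - 594 = 3186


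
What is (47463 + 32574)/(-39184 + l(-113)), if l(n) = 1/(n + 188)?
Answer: -6002775/2938799 ≈ -2.0426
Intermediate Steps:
l(n) = 1/(188 + n)
(47463 + 32574)/(-39184 + l(-113)) = (47463 + 32574)/(-39184 + 1/(188 - 113)) = 80037/(-39184 + 1/75) = 80037/(-2938799/75) = 80037*(-75/2938799) = -6002775/2938799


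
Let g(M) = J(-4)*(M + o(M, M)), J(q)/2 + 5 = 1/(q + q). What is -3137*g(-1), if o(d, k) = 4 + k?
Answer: 128617/2 ≈ 64309.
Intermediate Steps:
J(q) = -10 + 1/q (J(q) = -10 + 2/(q + q) = -10 + 2/((2*q)) = -10 + 2*(1/(2*q)) = -10 + 1/q)
g(M) = -41 - 41*M/2 (g(M) = (-10 + 1/(-4))*(M + (4 + M)) = (-10 - 1/4)*(4 + 2*M) = -41*(4 + 2*M)/4 = -41 - 41*M/2)
-3137*g(-1) = -3137*(-41 - 41/2*(-1)) = -3137*(-41 + 41/2) = -3137*(-41/2) = 128617/2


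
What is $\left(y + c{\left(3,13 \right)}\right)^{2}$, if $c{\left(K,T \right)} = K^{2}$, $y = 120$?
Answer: $16641$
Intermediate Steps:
$\left(y + c{\left(3,13 \right)}\right)^{2} = \left(120 + 3^{2}\right)^{2} = \left(120 + 9\right)^{2} = 129^{2} = 16641$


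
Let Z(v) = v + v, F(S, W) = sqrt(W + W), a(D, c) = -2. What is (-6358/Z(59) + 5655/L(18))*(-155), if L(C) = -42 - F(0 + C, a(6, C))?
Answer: 117046235/4012 - 67425*I/68 ≈ 29174.0 - 991.54*I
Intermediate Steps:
F(S, W) = sqrt(2)*sqrt(W) (F(S, W) = sqrt(2*W) = sqrt(2)*sqrt(W))
Z(v) = 2*v
L(C) = -42 - 2*I (L(C) = -42 - sqrt(2)*sqrt(-2) = -42 - sqrt(2)*I*sqrt(2) = -42 - 2*I)
(-6358/Z(59) + 5655/L(18))*(-155) = (-6358/(2*59) + 5655/(-42 - 2*I))*(-155) = (-6358/118 + 5655*((-42 + 2*I)/1768))*(-155) = (-6358*1/118 + 435*(-42 + 2*I)/136)*(-155) = (-3179/59 + 435*(-42 + 2*I)/136)*(-155) = 492745/59 - 67425*(-42 + 2*I)/136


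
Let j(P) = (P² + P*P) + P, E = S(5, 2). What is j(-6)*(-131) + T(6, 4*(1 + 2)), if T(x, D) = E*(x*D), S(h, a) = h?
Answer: -8286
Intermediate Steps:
E = 5
j(P) = P + 2*P² (j(P) = (P² + P²) + P = 2*P² + P = P + 2*P²)
T(x, D) = 5*D*x (T(x, D) = 5*(x*D) = 5*(D*x) = 5*D*x)
j(-6)*(-131) + T(6, 4*(1 + 2)) = -6*(1 + 2*(-6))*(-131) + 5*(4*(1 + 2))*6 = -6*(1 - 12)*(-131) + 5*(4*3)*6 = -6*(-11)*(-131) + 5*12*6 = 66*(-131) + 360 = -8646 + 360 = -8286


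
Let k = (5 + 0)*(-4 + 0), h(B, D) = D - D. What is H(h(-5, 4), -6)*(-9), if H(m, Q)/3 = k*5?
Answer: 2700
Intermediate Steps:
h(B, D) = 0
k = -20 (k = 5*(-4) = -20)
H(m, Q) = -300 (H(m, Q) = 3*(-20*5) = 3*(-100) = -300)
H(h(-5, 4), -6)*(-9) = -300*(-9) = 2700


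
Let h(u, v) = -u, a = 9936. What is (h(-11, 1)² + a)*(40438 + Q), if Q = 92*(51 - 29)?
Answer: 427040334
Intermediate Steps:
Q = 2024 (Q = 92*22 = 2024)
(h(-11, 1)² + a)*(40438 + Q) = ((-1*(-11))² + 9936)*(40438 + 2024) = (11² + 9936)*42462 = (121 + 9936)*42462 = 10057*42462 = 427040334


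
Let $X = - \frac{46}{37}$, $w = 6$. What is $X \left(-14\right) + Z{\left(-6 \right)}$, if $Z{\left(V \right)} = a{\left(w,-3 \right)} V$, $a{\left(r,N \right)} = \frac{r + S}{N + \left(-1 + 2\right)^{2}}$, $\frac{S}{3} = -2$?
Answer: $\frac{644}{37} \approx 17.405$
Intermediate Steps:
$X = - \frac{46}{37}$ ($X = \left(-46\right) \frac{1}{37} = - \frac{46}{37} \approx -1.2432$)
$S = -6$ ($S = 3 \left(-2\right) = -6$)
$a{\left(r,N \right)} = \frac{-6 + r}{1 + N}$ ($a{\left(r,N \right)} = \frac{r - 6}{N + \left(-1 + 2\right)^{2}} = \frac{-6 + r}{N + 1^{2}} = \frac{-6 + r}{N + 1} = \frac{-6 + r}{1 + N}$)
$Z{\left(V \right)} = 0$ ($Z{\left(V \right)} = \frac{-6 + 6}{1 - 3} V = \frac{1}{-2} \cdot 0 V = \left(- \frac{1}{2}\right) 0 V = 0 V = 0$)
$X \left(-14\right) + Z{\left(-6 \right)} = \left(- \frac{46}{37}\right) \left(-14\right) + 0 = \frac{644}{37} + 0 = \frac{644}{37}$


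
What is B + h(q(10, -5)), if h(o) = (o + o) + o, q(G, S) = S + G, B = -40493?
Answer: -40478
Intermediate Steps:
q(G, S) = G + S
h(o) = 3*o (h(o) = 2*o + o = 3*o)
B + h(q(10, -5)) = -40493 + 3*(10 - 5) = -40493 + 3*5 = -40493 + 15 = -40478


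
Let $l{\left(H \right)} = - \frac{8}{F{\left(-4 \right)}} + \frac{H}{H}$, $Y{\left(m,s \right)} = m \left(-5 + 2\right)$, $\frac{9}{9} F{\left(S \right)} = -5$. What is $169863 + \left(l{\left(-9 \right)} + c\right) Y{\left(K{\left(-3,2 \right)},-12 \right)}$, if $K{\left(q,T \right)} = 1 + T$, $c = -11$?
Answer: $\frac{849693}{5} \approx 1.6994 \cdot 10^{5}$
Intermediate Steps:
$F{\left(S \right)} = -5$
$Y{\left(m,s \right)} = - 3 m$ ($Y{\left(m,s \right)} = m \left(-3\right) = - 3 m$)
$l{\left(H \right)} = \frac{13}{5}$ ($l{\left(H \right)} = - \frac{8}{-5} + \frac{H}{H} = \left(-8\right) \left(- \frac{1}{5}\right) + 1 = \frac{8}{5} + 1 = \frac{13}{5}$)
$169863 + \left(l{\left(-9 \right)} + c\right) Y{\left(K{\left(-3,2 \right)},-12 \right)} = 169863 + \left(\frac{13}{5} - 11\right) \left(- 3 \left(1 + 2\right)\right) = 169863 - \frac{42 \left(\left(-3\right) 3\right)}{5} = 169863 - - \frac{378}{5} = 169863 + \frac{378}{5} = \frac{849693}{5}$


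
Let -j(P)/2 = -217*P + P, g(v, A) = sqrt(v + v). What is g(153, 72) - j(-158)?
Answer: 68256 + 3*sqrt(34) ≈ 68274.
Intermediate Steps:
g(v, A) = sqrt(2)*sqrt(v) (g(v, A) = sqrt(2*v) = sqrt(2)*sqrt(v))
j(P) = 432*P (j(P) = -2*(-217*P + P) = -(-432)*P = 432*P)
g(153, 72) - j(-158) = sqrt(2)*sqrt(153) - 432*(-158) = sqrt(2)*(3*sqrt(17)) - 1*(-68256) = 3*sqrt(34) + 68256 = 68256 + 3*sqrt(34)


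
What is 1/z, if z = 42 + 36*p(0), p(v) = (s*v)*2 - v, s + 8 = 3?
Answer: 1/42 ≈ 0.023810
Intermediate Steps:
s = -5 (s = -8 + 3 = -5)
p(v) = -11*v (p(v) = -5*v*2 - v = -10*v - v = -11*v)
z = 42 (z = 42 + 36*(-11*0) = 42 + 36*0 = 42 + 0 = 42)
1/z = 1/42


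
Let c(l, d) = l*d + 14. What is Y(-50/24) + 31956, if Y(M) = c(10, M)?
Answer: 191695/6 ≈ 31949.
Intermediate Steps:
c(l, d) = 14 + d*l (c(l, d) = d*l + 14 = 14 + d*l)
Y(M) = 14 + 10*M (Y(M) = 14 + M*10 = 14 + 10*M)
Y(-50/24) + 31956 = (14 + 10*(-50/24)) + 31956 = (14 + 10*(-50*1/24)) + 31956 = (14 + 10*(-25/12)) + 31956 = (14 - 125/6) + 31956 = -41/6 + 31956 = 191695/6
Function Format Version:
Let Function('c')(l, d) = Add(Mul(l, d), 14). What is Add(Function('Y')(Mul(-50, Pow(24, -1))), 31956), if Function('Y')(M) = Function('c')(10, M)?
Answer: Rational(191695, 6) ≈ 31949.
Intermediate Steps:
Function('c')(l, d) = Add(14, Mul(d, l)) (Function('c')(l, d) = Add(Mul(d, l), 14) = Add(14, Mul(d, l)))
Function('Y')(M) = Add(14, Mul(10, M)) (Function('Y')(M) = Add(14, Mul(M, 10)) = Add(14, Mul(10, M)))
Add(Function('Y')(Mul(-50, Pow(24, -1))), 31956) = Add(Add(14, Mul(10, Mul(-50, Pow(24, -1)))), 31956) = Add(Add(14, Mul(10, Mul(-50, Rational(1, 24)))), 31956) = Add(Add(14, Mul(10, Rational(-25, 12))), 31956) = Add(Add(14, Rational(-125, 6)), 31956) = Add(Rational(-41, 6), 31956) = Rational(191695, 6)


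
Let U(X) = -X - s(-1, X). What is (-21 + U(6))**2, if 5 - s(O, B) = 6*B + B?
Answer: 100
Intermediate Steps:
s(O, B) = 5 - 7*B (s(O, B) = 5 - (6*B + B) = 5 - 7*B)
U(X) = -5 + 6*X (U(X) = -X - (5 - 7*X) = -X + (-5 + 7*X) = -5 + 6*X)
(-21 + U(6))**2 = (-21 + (-5 + 6*6))**2 = (-21 + (-5 + 36))**2 = (-21 + 31)**2 = 10**2 = 100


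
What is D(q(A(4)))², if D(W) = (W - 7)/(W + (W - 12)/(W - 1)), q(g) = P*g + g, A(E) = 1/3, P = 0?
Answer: 1600/11449 ≈ 0.13975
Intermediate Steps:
A(E) = ⅓
q(g) = g (q(g) = 0*g + g = 0 + g = g)
D(W) = (-7 + W)/(W + (-12 + W)/(-1 + W))
D(q(A(4)))² = ((7 + (⅓)² - 8*⅓)/(-12 + (⅓)²))² = ((7 + ⅑ - 8/3)/(-12 + ⅑))² = ((40/9)/(-107/9))² = (-9/107*40/9)² = (-40/107)² = 1600/11449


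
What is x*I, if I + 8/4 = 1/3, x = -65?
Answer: 325/3 ≈ 108.33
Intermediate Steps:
I = -5/3 (I = -2 + 1/3 = -2 + ⅓ = -5/3 ≈ -1.6667)
x*I = -65*(-5/3) = 325/3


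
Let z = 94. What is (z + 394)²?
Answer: 238144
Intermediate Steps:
(z + 394)² = (94 + 394)² = 488² = 238144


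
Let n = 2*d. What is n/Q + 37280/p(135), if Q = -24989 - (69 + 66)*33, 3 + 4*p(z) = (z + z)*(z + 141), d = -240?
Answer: 1106614360/548519637 ≈ 2.0175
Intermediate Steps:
p(z) = -¾ + z*(141 + z)/2 (p(z) = -¾ + ((z + z)*(z + 141))/4 = -¾ + ((2*z)*(141 + z))/4 = -¾ + (2*z*(141 + z))/4 = -¾ + z*(141 + z)/2)
Q = -29444 (Q = -24989 - 135*33 = -24989 - 1*4455 = -24989 - 4455 = -29444)
n = -480 (n = 2*(-240) = -480)
n/Q + 37280/p(135) = -480/(-29444) + 37280/(-¾ + (½)*135² + (141/2)*135) = -480*(-1/29444) + 37280/(-¾ + (½)*18225 + 19035/2) = 120/7361 + 37280/(-¾ + 18225/2 + 19035/2) = 120/7361 + 37280/(74517/4) = 120/7361 + 37280*(4/74517) = 120/7361 + 149120/74517 = 1106614360/548519637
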